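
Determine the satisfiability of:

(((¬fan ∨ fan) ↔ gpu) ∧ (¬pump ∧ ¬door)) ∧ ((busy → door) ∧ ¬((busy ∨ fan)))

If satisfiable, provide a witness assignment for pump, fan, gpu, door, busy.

pump = False, fan = False, gpu = True, door = False, busy = False

  ((¬fan ∨ fan) ↔ gpu) ∧ (¬pump ∧ ¬door) = True
    (¬fan ∨ fan) ↔ gpu = True
      ¬fan ∨ fan = True
        ¬fan = True
    ¬pump ∧ ¬door = True
      ¬pump = True
      ¬door = True
  (busy → door) ∧ ¬((busy ∨ fan)) = True
    busy → door = True
    ¬((busy ∨ fan)) = True
      busy ∨ fan = False
Both conjuncts True, so the formula holds.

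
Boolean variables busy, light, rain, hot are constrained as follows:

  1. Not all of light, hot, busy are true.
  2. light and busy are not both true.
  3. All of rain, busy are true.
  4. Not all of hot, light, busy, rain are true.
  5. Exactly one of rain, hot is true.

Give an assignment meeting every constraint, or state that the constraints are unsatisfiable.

busy = True; light = False; rain = True; hot = False

  (1) {light, hot, busy}: 1/3 true — not all ✓
  (2) light=F, busy=T — not both ✓
  (3) {rain, busy}: all 2 true ✓
  (4) {hot, light, busy, rain}: 2/4 true — not all ✓
  (5) {rain, hot}: 1 true — exactly one ✓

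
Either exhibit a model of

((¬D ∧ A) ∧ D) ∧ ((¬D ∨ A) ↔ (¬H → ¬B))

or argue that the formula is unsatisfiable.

The formula is unsatisfiable.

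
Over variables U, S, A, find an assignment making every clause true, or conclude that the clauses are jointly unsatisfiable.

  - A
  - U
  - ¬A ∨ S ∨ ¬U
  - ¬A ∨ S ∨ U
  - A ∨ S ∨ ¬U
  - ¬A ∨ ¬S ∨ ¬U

Case U = True:
  (A) forces A = True.
  (¬A ∨ S ∨ ¬U) forces S = True.
  Clause (¬A ∨ ¬S ∨ ¬U) is falsified — contradiction.
Case U = False:
  Clause (U) is falsified — contradiction.
Both cases fail, so the formula is unsatisfiable.

UNSATISFIABLE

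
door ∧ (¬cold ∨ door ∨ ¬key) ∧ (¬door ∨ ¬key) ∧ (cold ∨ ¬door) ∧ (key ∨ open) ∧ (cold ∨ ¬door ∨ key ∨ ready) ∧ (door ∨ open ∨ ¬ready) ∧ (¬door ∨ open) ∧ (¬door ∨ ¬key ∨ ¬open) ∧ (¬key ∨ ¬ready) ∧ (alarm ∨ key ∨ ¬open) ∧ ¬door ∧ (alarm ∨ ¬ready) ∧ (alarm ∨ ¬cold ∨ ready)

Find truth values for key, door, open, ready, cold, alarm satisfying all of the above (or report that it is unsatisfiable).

Case door = True:
  Clause (¬door) is falsified — contradiction.
Case door = False:
  Clause (door) is falsified — contradiction.
Both cases fail, so the formula is unsatisfiable.

Unsatisfiable — no assignment works.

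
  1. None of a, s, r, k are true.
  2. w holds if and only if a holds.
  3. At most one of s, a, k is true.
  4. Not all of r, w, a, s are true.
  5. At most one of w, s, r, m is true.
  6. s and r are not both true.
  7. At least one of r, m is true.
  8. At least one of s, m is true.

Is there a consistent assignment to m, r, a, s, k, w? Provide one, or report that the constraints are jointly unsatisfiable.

m = True; r = False; a = False; s = False; k = False; w = False

  (1) {a, s, r, k}: 0 true — none ✓
  (2) w=F, a=F — same ✓
  (3) {s, a, k}: 0 true — at most one ✓
  (4) {r, w, a, s}: 0/4 true — not all ✓
  (5) {w, s, r, m}: 1 true — at most one ✓
  (6) s=F, r=F — not both ✓
  (7) {r, m}: 1 true — at least one ✓
  (8) {s, m}: 1 true — at least one ✓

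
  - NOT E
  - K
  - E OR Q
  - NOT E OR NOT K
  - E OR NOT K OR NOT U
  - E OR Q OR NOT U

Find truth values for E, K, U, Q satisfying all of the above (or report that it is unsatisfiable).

E = False; K = True; U = False; Q = True

Unit clause (NOT E) forces E = False.
Unit clause (K) forces K = True.
In (E OR Q) only Q is left, so Q = True.
In (E OR NOT K OR NOT U) only NOT U is left, so U = False.
Check each clause:
  (NOT E): NOT E holds.
  (K): K holds.
  (E OR Q): Q holds.
  (NOT E OR NOT K): NOT E holds.
  (E OR NOT K OR NOT U): NOT U holds.
  (E OR Q OR NOT U): Q holds.
All clauses satisfied.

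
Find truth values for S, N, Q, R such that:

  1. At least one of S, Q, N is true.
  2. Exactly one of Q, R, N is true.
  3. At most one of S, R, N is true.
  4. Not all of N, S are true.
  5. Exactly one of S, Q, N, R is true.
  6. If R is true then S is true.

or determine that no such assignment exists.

S = False, N = True, Q = False, R = False

  (1) {S, Q, N}: 1 true — at least one ✓
  (2) {Q, R, N}: 1 true — exactly one ✓
  (3) {S, R, N}: 1 true — at most one ✓
  (4) {N, S}: 1/2 true — not all ✓
  (5) {S, Q, N, R}: 1 true — exactly one ✓
  (6) R=F ⇒ S: vacuous ✓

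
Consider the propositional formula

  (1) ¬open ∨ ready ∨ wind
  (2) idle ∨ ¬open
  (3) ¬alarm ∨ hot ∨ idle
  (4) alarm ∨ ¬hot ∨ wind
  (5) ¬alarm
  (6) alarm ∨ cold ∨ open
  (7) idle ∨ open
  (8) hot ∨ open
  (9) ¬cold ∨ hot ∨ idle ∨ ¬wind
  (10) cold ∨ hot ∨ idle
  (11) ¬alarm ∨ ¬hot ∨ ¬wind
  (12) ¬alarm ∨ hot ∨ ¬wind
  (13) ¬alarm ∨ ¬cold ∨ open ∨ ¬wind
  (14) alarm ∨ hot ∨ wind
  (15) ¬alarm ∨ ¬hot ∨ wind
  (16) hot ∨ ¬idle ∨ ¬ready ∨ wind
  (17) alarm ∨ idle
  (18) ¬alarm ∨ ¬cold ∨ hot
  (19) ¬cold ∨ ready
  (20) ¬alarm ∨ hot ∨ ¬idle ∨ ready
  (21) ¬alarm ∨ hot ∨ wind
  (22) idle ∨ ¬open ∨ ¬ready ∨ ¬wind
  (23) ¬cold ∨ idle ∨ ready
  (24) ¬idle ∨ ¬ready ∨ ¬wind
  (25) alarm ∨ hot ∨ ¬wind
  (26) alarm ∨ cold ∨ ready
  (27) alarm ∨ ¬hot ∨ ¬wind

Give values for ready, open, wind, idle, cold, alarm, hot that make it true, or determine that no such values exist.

Unsatisfiable — no assignment works.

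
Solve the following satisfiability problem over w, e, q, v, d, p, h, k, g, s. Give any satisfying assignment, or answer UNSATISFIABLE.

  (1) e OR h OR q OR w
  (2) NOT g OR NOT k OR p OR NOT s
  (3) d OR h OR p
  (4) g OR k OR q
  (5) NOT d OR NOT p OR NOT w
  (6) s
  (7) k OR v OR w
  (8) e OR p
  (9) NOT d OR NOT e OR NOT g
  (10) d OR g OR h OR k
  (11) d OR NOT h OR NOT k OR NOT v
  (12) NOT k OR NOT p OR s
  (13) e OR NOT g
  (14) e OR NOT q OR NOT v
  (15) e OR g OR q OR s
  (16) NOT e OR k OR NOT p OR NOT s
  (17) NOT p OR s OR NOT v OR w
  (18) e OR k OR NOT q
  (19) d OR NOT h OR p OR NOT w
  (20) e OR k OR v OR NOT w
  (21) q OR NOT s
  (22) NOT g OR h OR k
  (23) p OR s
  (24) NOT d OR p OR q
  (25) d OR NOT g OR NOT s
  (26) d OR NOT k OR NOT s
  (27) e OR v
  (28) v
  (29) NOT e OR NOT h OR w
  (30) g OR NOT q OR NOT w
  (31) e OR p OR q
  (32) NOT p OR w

Unit clause (s) forces s = True.
In (q OR NOT s) only q is left, so q = True.
Unit clause (v) forces v = True.
In (e OR NOT q OR NOT v) only e is left, so e = True.
Try w = True:
  (g OR NOT q OR NOT w) forces g = True.
  (NOT d OR NOT e OR NOT g) forces d = False.
  clause (d OR NOT g OR NOT s) is falsified — backtrack.
So w = False.
  then (NOT e OR NOT h OR w) forces h = False.
  then (NOT p OR w) forces p = False.
  then (d OR h OR p) forces d = True.
  then (NOT d OR NOT e OR NOT g) forces g = False.
Set k = True.
All clauses satisfied.

w = False; e = True; q = True; v = True; d = True; p = False; h = False; k = True; g = False; s = True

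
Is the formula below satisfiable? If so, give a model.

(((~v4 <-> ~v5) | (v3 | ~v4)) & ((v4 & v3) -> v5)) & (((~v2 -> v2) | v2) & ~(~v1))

v1 = True; v2 = True; v3 = False; v4 = False; v5 = False

  ((~v4 <-> ~v5) | (v3 | ~v4)) & ((v4 & v3) -> v5) = True
    (~v4 <-> ~v5) | (v3 | ~v4) = True
      ~v4 <-> ~v5 = True
        ~v4 = True
        ~v5 = True
      v3 | ~v4 = True
        ~v4 = True
    (v4 & v3) -> v5 = True
      v4 & v3 = False
  ((~v2 -> v2) | v2) & ~(~v1) = True
    (~v2 -> v2) | v2 = True
      ~v2 -> v2 = True
        ~v2 = False
    ~(~v1) = True
      ~v1 = False
Both conjuncts True, so the formula holds.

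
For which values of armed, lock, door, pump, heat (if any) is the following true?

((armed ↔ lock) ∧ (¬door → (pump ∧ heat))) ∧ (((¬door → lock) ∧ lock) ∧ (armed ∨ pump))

armed = True; lock = True; door = False; pump = True; heat = True

  (armed ↔ lock) ∧ (¬door → (pump ∧ heat)) = True
    armed ↔ lock = True
    ¬door → (pump ∧ heat) = True
      ¬door = True
      pump ∧ heat = True
  ((¬door → lock) ∧ lock) ∧ (armed ∨ pump) = True
    (¬door → lock) ∧ lock = True
      ¬door → lock = True
        ¬door = True
    armed ∨ pump = True
Both conjuncts True, so the formula holds.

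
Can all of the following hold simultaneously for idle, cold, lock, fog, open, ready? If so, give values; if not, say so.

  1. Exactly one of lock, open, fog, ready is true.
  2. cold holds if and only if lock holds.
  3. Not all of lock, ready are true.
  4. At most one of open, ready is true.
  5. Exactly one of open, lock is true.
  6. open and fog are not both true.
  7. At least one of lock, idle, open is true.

idle: False, cold: True, lock: True, fog: False, open: False, ready: False

  (1) {lock, open, fog, ready}: 1 true — exactly one ✓
  (2) cold=T, lock=T — same ✓
  (3) {lock, ready}: 1/2 true — not all ✓
  (4) {open, ready}: 0 true — at most one ✓
  (5) {open, lock}: 1 true — exactly one ✓
  (6) open=F, fog=F — not both ✓
  (7) {lock, idle, open}: 1 true — at least one ✓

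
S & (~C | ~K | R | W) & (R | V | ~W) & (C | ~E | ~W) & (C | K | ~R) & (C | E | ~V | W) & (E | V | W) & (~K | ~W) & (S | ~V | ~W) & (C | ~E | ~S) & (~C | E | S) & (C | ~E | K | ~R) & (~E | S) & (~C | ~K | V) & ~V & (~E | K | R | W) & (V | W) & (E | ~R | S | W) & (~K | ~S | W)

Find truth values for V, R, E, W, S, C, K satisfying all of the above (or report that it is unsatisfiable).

Unit clause (S) forces S = True.
Unit clause (~V) forces V = False.
In (V | W) only W is left, so W = True.
In (R | V | ~W) only R is left, so R = True.
In (~K | ~W) only ~K is left, so K = False.
In (C | K | ~R) only C is left, so C = True.
Set E = True.
All clauses satisfied.

V: False; R: True; E: True; W: True; S: True; C: True; K: False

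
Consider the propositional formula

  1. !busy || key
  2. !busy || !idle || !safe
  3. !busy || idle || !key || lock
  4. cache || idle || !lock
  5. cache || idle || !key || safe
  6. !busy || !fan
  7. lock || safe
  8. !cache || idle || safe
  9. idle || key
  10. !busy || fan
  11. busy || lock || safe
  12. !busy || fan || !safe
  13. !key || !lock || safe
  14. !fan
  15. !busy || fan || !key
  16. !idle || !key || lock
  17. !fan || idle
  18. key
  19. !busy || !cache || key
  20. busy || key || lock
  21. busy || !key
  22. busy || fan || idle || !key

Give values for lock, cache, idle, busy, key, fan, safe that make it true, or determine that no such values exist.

Case key = True:
  (!fan) forces fan = False.
  (!busy || fan) forces busy = False.
  Clause (busy || !key) is falsified — contradiction.
Case key = False:
  Clause (key) is falsified — contradiction.
Both cases fail, so the formula is unsatisfiable.

Unsatisfiable — no assignment works.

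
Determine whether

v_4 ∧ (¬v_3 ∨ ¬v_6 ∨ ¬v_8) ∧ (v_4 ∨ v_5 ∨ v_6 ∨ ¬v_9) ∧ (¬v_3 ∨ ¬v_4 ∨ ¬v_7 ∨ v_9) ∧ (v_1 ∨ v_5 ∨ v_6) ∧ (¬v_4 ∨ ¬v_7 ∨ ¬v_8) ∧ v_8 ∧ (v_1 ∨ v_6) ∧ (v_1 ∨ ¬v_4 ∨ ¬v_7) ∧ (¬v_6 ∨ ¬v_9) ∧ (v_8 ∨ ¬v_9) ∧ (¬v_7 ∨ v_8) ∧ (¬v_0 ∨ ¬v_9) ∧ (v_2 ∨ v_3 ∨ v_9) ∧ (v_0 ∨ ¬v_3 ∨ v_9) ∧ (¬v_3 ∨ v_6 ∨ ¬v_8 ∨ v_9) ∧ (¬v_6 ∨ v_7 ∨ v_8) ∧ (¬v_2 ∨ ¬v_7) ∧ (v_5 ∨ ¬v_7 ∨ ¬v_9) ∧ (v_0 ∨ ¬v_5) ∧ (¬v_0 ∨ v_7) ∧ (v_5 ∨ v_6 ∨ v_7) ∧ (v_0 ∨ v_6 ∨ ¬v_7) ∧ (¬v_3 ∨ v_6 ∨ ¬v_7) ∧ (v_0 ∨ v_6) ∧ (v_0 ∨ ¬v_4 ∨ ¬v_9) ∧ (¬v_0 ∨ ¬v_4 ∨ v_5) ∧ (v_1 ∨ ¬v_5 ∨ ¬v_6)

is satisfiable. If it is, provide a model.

Unit clause (v_4) forces v_4 = True.
Unit clause (v_8) forces v_8 = True.
In (¬v_4 ∨ ¬v_7 ∨ ¬v_8) only ¬v_7 is left, so v_7 = False.
In (¬v_0 ∨ v_7) only ¬v_0 is left, so v_0 = False.
In (v_0 ∨ v_6) only v_6 is left, so v_6 = True.
In (v_0 ∨ ¬v_4 ∨ ¬v_9) only ¬v_9 is left, so v_9 = False.
In (¬v_3 ∨ ¬v_6 ∨ ¬v_8) only ¬v_3 is left, so v_3 = False.
In (v_2 ∨ v_3 ∨ v_9) only v_2 is left, so v_2 = True.
In (v_0 ∨ ¬v_5) only ¬v_5 is left, so v_5 = False.
Set v_1 = True.
All clauses satisfied.

v_0 = False, v_1 = True, v_2 = True, v_3 = False, v_4 = True, v_5 = False, v_6 = True, v_7 = False, v_8 = True, v_9 = False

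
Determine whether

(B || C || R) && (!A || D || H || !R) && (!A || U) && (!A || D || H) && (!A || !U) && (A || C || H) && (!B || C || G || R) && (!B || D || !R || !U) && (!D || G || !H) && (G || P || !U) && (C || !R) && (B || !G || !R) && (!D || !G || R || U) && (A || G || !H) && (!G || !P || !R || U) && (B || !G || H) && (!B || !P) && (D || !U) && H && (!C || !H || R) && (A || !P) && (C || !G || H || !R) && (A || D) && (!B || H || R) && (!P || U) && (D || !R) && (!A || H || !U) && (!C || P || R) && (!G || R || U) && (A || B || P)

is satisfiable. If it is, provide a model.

D: True; U: True; R: False; P: False; B: True; A: False; H: True; G: True; C: False

Unit clause (H) forces H = True.
Try D = False:
  (D || !U) forces U = False.
  (!A || U) forces A = False.
  clause (A || D) is falsified — backtrack.
So D = True.
  then (!D || G || !H) forces G = True.
Set U = True.
  then (!A || !U) forces A = False.
  then (A || !P) forces P = False.
  then (A || B || P) forces B = True.
Set R = False.
  then (!C || !H || R) forces C = False.
All clauses satisfied.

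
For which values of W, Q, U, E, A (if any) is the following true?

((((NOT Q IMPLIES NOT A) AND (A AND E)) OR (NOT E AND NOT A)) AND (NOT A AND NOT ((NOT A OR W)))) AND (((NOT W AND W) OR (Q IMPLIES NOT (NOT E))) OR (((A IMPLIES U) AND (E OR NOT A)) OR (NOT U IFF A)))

Unsatisfiable

Case A = True: the conjunct NOT A is False.
Case A = False: the conjunct NOT ((NOT A OR W)) becomes NOT ((True OR W)) = False.
Both cases fail — unsatisfiable.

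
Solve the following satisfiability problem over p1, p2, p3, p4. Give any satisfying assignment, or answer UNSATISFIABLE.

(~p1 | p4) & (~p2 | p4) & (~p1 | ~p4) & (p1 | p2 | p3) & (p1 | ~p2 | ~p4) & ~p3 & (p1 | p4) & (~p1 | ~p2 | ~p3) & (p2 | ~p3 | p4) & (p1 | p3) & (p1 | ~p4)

No satisfying assignment exists.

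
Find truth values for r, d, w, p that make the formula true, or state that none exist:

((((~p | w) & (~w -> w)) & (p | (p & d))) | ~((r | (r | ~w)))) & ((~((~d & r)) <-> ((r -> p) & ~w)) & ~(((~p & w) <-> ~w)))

The formula is unsatisfiable.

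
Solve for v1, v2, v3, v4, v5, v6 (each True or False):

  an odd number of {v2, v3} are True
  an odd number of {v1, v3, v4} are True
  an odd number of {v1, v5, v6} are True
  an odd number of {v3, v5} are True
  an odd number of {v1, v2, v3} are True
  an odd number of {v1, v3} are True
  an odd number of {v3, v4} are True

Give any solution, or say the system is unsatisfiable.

v1: False, v2: False, v3: True, v4: False, v5: False, v6: True

{v2, v3}: 1 true → odd ✓
{v1, v3, v4}: 1 true → odd ✓
{v1, v5, v6}: 1 true → odd ✓
{v3, v5}: 1 true → odd ✓
{v1, v2, v3}: 1 true → odd ✓
{v1, v3}: 1 true → odd ✓
{v3, v4}: 1 true → odd ✓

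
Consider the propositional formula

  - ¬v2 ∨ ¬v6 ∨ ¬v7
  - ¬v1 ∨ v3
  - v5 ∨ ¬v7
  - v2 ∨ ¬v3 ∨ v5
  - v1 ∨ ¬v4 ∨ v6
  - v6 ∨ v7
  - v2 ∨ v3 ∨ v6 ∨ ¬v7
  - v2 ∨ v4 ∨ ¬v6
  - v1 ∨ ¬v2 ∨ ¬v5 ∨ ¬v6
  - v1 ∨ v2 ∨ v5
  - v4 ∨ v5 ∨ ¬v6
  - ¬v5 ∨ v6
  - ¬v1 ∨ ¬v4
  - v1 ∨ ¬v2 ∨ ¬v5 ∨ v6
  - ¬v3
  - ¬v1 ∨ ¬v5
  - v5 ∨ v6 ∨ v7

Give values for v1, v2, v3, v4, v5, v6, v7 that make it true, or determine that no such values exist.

v1=F; v2=F; v3=F; v4=T; v5=T; v6=T; v7=T

Unit clause (¬v3) forces v3 = False.
In (¬v1 ∨ v3) only ¬v1 is left, so v1 = False.
Set v2 = False.
  then (v1 ∨ v2 ∨ v5) forces v5 = True.
  then (¬v5 ∨ v6) forces v6 = True.
  then (v2 ∨ v4 ∨ ¬v6) forces v4 = True.
Set v7 = True.
All clauses satisfied.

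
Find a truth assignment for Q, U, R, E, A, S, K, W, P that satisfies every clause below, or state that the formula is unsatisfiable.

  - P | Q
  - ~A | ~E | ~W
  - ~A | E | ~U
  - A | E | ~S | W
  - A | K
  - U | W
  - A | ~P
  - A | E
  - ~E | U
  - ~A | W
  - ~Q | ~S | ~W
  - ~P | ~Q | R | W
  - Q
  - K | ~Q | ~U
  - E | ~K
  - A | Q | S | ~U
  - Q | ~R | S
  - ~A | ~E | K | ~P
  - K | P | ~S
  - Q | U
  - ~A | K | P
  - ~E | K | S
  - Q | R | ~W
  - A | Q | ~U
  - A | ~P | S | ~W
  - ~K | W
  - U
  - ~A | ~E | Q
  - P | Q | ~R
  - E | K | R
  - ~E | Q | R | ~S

Q = True, U = True, R = True, E = True, A = False, S = False, K = True, W = True, P = False

Unit clause (Q) forces Q = True.
Unit clause (U) forces U = True.
In (K | ~Q | ~U) only K is left, so K = True.
In (E | ~K) only E is left, so E = True.
In (~K | W) only W is left, so W = True.
In (~A | ~E | ~W) only ~A is left, so A = False.
In (A | ~P) only ~P is left, so P = False.
In (~Q | ~S | ~W) only ~S is left, so S = False.
Set R = True.
All clauses satisfied.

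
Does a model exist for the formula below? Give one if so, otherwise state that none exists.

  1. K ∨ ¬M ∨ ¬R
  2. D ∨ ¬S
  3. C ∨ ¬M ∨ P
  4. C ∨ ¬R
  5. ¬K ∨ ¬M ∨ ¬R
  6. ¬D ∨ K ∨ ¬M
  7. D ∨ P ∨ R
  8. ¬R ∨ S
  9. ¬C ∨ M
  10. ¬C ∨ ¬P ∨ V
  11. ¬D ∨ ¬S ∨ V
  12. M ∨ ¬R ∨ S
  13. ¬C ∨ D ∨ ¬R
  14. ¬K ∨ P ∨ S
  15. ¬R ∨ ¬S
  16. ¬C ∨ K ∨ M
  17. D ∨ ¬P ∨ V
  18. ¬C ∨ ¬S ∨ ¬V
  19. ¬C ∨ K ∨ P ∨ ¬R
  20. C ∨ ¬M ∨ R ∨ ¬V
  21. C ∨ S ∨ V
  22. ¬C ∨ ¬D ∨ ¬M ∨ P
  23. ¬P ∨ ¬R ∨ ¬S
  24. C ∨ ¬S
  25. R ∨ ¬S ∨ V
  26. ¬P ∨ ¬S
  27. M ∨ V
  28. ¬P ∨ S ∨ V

P: False; K: False; V: True; R: False; S: False; D: True; M: False; C: False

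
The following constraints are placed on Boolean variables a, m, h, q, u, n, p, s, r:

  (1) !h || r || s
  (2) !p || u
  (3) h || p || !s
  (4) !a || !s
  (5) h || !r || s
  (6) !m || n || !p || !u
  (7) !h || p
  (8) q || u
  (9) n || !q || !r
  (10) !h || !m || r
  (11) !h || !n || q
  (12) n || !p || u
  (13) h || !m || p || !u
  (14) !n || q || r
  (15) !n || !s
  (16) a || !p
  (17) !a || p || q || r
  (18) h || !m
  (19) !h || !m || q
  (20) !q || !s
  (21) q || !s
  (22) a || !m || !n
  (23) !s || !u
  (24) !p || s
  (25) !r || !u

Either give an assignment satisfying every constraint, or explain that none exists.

Set a = True.
  then (!a || !s) forces s = False.
  then (!p || s) forces p = False.
  then (!h || p) forces h = False.
  then (h || !m) forces m = False.
  then (h || !r || s) forces r = False.
  then (!a || p || q || r) forces q = True.
Set u = True.
Set n = True.
All clauses satisfied.

a=T; m=F; h=F; q=T; u=T; n=T; p=F; s=F; r=F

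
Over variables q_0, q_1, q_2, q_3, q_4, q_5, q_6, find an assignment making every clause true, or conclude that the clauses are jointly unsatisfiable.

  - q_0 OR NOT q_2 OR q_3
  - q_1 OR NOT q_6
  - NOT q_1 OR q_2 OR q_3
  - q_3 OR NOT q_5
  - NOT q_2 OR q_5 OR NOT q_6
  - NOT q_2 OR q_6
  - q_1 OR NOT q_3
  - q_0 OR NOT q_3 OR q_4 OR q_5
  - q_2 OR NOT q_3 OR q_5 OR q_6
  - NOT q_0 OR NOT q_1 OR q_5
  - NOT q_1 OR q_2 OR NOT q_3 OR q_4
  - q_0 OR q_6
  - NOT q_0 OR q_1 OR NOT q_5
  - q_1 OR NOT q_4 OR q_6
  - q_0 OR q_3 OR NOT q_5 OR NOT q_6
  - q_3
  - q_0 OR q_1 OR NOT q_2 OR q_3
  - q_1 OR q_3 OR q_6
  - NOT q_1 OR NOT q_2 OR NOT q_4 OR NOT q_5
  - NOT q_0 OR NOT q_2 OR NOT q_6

q_0: False, q_1: True, q_2: False, q_3: True, q_4: True, q_5: False, q_6: True

Unit clause (q_3) forces q_3 = True.
In (q_1 OR NOT q_3) only q_1 is left, so q_1 = True.
Set q_0 = False.
  then (q_0 OR q_6) forces q_6 = True.
Set q_2 = False.
  then (NOT q_1 OR q_2 OR NOT q_3 OR q_4) forces q_4 = True.
Set q_5 = False.
All clauses satisfied.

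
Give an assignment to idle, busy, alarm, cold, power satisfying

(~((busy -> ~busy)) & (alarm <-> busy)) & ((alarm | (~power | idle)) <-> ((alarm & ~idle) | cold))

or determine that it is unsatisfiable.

idle: False, busy: True, alarm: True, cold: True, power: True

  ~((busy -> ~busy)) & (alarm <-> busy) = True
    ~((busy -> ~busy)) = True
      busy -> ~busy = False
        ~busy = False
    alarm <-> busy = True
  (alarm | (~power | idle)) <-> ((alarm & ~idle) | cold) = True
    alarm | (~power | idle) = True
      ~power | idle = False
        ~power = False
    (alarm & ~idle) | cold = True
      alarm & ~idle = True
        ~idle = True
Both conjuncts True, so the formula holds.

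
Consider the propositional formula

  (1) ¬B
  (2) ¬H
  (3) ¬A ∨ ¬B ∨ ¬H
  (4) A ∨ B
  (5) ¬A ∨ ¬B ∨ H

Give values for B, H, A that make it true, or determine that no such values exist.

Unit clause (¬B) forces B = False.
Unit clause (¬H) forces H = False.
In (A ∨ B) only A is left, so A = True.
All clauses satisfied.

B = False, H = False, A = True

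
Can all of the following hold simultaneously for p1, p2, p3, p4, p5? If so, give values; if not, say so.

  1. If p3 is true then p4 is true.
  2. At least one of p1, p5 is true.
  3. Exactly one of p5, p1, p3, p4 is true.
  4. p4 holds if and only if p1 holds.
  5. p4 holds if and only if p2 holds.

p1=F, p2=F, p3=F, p4=F, p5=T

  (1) p3=F ⇒ p4: vacuous ✓
  (2) {p1, p5}: 1 true — at least one ✓
  (3) {p5, p1, p3, p4}: 1 true — exactly one ✓
  (4) p4=F, p1=F — same ✓
  (5) p4=F, p2=F — same ✓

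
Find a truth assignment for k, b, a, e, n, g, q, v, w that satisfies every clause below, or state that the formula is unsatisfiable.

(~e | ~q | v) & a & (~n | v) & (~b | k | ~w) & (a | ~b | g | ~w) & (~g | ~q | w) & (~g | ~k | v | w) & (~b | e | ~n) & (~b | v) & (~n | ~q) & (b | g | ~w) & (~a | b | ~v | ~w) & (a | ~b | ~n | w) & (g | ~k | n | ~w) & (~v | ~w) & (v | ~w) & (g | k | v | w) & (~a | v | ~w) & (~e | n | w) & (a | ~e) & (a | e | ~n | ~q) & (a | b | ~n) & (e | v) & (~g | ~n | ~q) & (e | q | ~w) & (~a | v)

k=T, b=T, a=T, e=F, n=F, g=T, q=F, v=T, w=F

Unit clause (a) forces a = True.
In (~a | v) only v is left, so v = True.
In (~v | ~w) only ~w is left, so w = False.
Set k = True.
Set b = True.
Set e = False.
  then (~b | e | ~n) forces n = False.
Set g = True.
  then (~g | ~q | w) forces q = False.
All clauses satisfied.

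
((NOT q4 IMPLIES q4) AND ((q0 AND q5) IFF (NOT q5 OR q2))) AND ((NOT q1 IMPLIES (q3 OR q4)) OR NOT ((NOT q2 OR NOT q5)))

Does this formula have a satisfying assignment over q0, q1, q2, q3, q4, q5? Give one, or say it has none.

q0 = False, q1 = True, q2 = False, q3 = False, q4 = True, q5 = True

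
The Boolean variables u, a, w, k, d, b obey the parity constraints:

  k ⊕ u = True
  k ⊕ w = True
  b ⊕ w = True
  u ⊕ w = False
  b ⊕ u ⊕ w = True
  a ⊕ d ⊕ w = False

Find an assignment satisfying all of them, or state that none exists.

u = False, a = True, w = False, k = True, d = True, b = True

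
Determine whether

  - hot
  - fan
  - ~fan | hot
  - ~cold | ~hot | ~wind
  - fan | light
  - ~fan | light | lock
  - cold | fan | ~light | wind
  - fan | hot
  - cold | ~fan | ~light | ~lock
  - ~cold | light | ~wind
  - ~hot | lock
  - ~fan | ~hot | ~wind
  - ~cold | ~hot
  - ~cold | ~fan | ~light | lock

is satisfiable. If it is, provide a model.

light: False, wind: False, cold: False, hot: True, fan: True, lock: True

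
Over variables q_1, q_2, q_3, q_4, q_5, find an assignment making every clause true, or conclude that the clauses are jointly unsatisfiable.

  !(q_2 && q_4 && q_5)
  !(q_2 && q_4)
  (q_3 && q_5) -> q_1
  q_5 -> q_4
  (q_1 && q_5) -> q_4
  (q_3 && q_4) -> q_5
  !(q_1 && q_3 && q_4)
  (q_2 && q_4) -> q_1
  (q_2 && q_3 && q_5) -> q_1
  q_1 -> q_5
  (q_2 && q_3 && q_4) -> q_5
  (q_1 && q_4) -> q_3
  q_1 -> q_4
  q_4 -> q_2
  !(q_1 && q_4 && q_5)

Try q_1 = True:
  (!q_1 || q_4) forces q_4 = True.
  (!q_2 || !q_4) forces q_2 = False.
  clause (q_2 || !q_4) is falsified — backtrack.
So q_1 = False.
Set q_2 = True.
  then (!q_2 || !q_4) forces q_4 = False.
  then (q_4 || !q_5) forces q_5 = False.
Set q_3 = False.
All clauses satisfied.

q_1 = False, q_2 = True, q_3 = False, q_4 = False, q_5 = False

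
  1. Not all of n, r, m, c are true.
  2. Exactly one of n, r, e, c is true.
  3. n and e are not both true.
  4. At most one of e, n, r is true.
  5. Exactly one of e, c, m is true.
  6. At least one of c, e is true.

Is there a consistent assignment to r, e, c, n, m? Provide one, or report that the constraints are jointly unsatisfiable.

r = False; e = False; c = True; n = False; m = False

  (1) {n, r, m, c}: 1/4 true — not all ✓
  (2) {n, r, e, c}: 1 true — exactly one ✓
  (3) n=F, e=F — not both ✓
  (4) {e, n, r}: 0 true — at most one ✓
  (5) {e, c, m}: 1 true — exactly one ✓
  (6) {c, e}: 1 true — at least one ✓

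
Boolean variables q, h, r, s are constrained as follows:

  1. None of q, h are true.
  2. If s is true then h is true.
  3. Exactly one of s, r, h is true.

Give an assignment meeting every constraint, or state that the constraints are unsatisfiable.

q = False, h = False, r = True, s = False

  (1) {q, h}: 0 true — none ✓
  (2) s=F ⇒ h: vacuous ✓
  (3) {s, r, h}: 1 true — exactly one ✓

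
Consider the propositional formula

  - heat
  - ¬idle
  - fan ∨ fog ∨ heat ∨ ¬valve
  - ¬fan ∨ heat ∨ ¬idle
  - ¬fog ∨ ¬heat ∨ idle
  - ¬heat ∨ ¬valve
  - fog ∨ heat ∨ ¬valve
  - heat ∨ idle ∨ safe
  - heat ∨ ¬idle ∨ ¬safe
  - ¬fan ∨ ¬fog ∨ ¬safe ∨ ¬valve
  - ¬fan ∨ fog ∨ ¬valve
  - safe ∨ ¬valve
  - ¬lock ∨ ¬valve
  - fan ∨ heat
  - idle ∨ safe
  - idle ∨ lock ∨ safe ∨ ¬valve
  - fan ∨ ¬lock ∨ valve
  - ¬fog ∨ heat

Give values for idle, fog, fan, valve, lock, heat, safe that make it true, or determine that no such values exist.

Unit clause (heat) forces heat = True.
Unit clause (¬idle) forces idle = False.
In (¬fog ∨ ¬heat ∨ idle) only ¬fog is left, so fog = False.
In (¬heat ∨ ¬valve) only ¬valve is left, so valve = False.
In (idle ∨ safe) only safe is left, so safe = True.
Set fan = True.
Set lock = False.
All clauses satisfied.

idle=F, fog=F, fan=T, valve=F, lock=F, heat=T, safe=T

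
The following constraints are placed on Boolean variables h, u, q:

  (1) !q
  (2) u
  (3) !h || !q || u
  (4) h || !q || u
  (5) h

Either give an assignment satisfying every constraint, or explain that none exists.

Unit clause (!q) forces q = False.
Unit clause (u) forces u = True.
Unit clause (h) forces h = True.
All clauses satisfied.

h: True, u: True, q: False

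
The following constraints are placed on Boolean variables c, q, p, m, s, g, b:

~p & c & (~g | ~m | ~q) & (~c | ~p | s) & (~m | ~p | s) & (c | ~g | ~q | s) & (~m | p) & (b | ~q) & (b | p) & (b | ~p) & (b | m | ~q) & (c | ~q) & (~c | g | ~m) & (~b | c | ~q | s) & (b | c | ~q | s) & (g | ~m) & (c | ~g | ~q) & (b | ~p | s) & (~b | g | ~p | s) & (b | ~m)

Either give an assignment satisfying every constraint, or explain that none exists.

Unit clause (~p) forces p = False.
Unit clause (c) forces c = True.
In (~m | p) only ~m is left, so m = False.
In (b | p) only b is left, so b = True.
Set q = False.
Set s = True.
Set g = False.
All clauses satisfied.

c=T; q=F; p=F; m=F; s=T; g=F; b=T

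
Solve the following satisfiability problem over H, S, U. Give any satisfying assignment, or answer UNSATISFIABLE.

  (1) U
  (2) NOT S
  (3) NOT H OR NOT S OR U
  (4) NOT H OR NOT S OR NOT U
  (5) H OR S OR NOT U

Unit clause (U) forces U = True.
Unit clause (NOT S) forces S = False.
In (H OR S OR NOT U) only H is left, so H = True.
Check each clause:
  (U): U holds.
  (NOT S): NOT S holds.
  (NOT H OR NOT S OR U): NOT S holds.
  (NOT H OR NOT S OR NOT U): NOT S holds.
  (H OR S OR NOT U): H holds.
All clauses satisfied.

H = True, S = False, U = True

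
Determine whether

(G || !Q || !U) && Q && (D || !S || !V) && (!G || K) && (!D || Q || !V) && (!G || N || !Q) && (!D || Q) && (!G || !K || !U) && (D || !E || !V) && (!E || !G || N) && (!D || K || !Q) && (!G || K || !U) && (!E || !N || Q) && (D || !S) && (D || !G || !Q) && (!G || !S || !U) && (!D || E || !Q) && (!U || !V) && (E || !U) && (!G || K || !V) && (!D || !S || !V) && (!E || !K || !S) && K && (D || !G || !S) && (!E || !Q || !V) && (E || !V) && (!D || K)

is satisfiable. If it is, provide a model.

Unit clause (Q) forces Q = True.
Unit clause (K) forces K = True.
Set U = False.
Set E = True.
  then (!E || !K || !S) forces S = False.
  then (!E || !Q || !V) forces V = False.
Set G = False.
Set N = False.
Set D = False.
All clauses satisfied.

U = False; Q = True; E = True; G = False; V = False; N = False; S = False; K = True; D = False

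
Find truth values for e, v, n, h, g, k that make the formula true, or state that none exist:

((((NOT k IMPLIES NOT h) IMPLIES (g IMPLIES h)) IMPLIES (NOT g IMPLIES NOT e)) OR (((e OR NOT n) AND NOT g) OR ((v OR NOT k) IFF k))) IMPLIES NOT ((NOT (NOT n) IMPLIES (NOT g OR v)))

e=T, v=F, n=T, h=F, g=T, k=F

  ((((NOT k IMPLIES NOT h) IMPLIES (g IMPLIES h)) IMPLIES (NOT g IMPLIES NOT e)) OR (((e OR NOT n) AND NOT g) OR ((v OR NOT k) IFF k))) IMPLIES NOT ((NOT (NOT n) IMPLIES (NOT g OR v))) = True
    (((NOT k IMPLIES NOT h) IMPLIES (g IMPLIES h)) IMPLIES (NOT g IMPLIES NOT e)) OR (((e OR NOT n) AND NOT g) OR ((v OR NOT k) IFF k)) = True
      ((NOT k IMPLIES NOT h) IMPLIES (g IMPLIES h)) IMPLIES (NOT g IMPLIES NOT e) = True
        (NOT k IMPLIES NOT h) IMPLIES (g IMPLIES h) = False
          NOT k IMPLIES NOT h = True
            NOT k = True
            NOT h = True
          g IMPLIES h = False
        NOT g IMPLIES NOT e = True
          NOT g = False
          NOT e = False
      ((e OR NOT n) AND NOT g) OR ((v OR NOT k) IFF k) = False
        (e OR NOT n) AND NOT g = False
          e OR NOT n = True
            NOT n = False
          NOT g = False
        (v OR NOT k) IFF k = False
          v OR NOT k = True
            NOT k = True
    NOT ((NOT (NOT n) IMPLIES (NOT g OR v))) = True
      NOT (NOT n) IMPLIES (NOT g OR v) = False
        NOT (NOT n) = True
          NOT n = False
        NOT g OR v = False
          NOT g = False
The formula evaluates to True.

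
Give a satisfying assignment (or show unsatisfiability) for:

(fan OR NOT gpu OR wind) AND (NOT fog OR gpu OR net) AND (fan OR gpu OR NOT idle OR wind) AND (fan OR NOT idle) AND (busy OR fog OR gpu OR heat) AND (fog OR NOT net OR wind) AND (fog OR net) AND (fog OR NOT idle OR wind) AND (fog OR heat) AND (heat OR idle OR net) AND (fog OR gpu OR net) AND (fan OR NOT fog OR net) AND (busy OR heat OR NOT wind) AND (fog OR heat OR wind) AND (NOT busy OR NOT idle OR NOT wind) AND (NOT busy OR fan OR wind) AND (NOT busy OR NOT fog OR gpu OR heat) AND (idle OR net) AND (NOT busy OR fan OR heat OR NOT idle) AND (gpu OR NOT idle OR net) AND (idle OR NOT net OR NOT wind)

Set busy = True.
Try wind = True:
  (NOT busy OR NOT idle OR NOT wind) forces idle = False.
  (idle OR net) forces net = True.
  clause (idle OR NOT net OR NOT wind) is falsified — backtrack.
So wind = False.
  then (NOT busy OR fan OR wind) forces fan = True.
Set net = True.
  then (fog OR NOT net OR wind) forces fog = True.
Set heat = True.
Set idle = True.
Set gpu = False.
All clauses satisfied.

busy = True; wind = False; net = True; fan = True; heat = True; idle = True; gpu = False; fog = True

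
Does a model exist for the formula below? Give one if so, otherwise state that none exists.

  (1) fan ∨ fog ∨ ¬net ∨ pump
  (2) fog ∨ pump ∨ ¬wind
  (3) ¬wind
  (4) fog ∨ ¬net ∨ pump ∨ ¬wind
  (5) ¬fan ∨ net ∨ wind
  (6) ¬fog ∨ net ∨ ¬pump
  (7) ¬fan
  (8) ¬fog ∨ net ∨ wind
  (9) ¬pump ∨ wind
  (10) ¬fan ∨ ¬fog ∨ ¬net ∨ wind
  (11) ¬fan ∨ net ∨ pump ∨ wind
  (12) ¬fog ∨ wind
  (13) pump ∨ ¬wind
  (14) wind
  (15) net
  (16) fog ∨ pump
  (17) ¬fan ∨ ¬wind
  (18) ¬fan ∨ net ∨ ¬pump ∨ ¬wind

No satisfying assignment exists.

Case wind = True:
  Clause (¬wind) is falsified — contradiction.
Case wind = False:
  Clause (wind) is falsified — contradiction.
Both cases fail, so the formula is unsatisfiable.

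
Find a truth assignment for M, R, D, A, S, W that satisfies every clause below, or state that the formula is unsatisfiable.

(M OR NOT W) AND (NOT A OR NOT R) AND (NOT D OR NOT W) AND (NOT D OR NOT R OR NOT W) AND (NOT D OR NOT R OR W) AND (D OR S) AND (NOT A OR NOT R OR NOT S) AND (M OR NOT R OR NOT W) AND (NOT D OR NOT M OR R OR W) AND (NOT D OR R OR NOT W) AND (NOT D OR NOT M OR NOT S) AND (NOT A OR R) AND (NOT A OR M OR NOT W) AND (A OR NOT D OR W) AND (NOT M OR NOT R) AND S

M = True, R = False, D = False, A = False, S = True, W = True

Unit clause (S) forces S = True.
Set M = True.
  then (NOT D OR NOT M OR NOT S) forces D = False.
  then (NOT M OR NOT R) forces R = False.
  then (NOT A OR R) forces A = False.
Set W = True.
All clauses satisfied.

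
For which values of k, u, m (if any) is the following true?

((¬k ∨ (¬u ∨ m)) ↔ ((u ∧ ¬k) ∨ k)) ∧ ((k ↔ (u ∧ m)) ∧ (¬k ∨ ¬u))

k = False; u = True; m = False

  (¬k ∨ (¬u ∨ m)) ↔ ((u ∧ ¬k) ∨ k) = True
    ¬k ∨ (¬u ∨ m) = True
      ¬k = True
      ¬u ∨ m = False
        ¬u = False
    (u ∧ ¬k) ∨ k = True
      u ∧ ¬k = True
        ¬k = True
  (k ↔ (u ∧ m)) ∧ (¬k ∨ ¬u) = True
    k ↔ (u ∧ m) = True
      u ∧ m = False
    ¬k ∨ ¬u = True
      ¬k = True
      ¬u = False
Both conjuncts True, so the formula holds.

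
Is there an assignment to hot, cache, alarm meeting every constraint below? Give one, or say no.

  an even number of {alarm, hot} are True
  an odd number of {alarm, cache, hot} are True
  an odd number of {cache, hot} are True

hot: False, cache: True, alarm: False

{alarm, hot}: 0 true → even ✓
{alarm, cache, hot}: 1 true → odd ✓
{cache, hot}: 1 true → odd ✓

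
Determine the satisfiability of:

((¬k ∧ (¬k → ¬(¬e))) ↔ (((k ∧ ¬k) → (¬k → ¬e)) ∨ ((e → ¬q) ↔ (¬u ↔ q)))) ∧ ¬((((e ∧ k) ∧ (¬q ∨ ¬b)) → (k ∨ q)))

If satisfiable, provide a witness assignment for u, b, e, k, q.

The conjunct ¬((((e ∧ k) ∧ (¬q ∨ ¬b)) → (k ∨ q))) is unsatisfiable on its own:
  k = True: this becomes ¬(((e ∧ (¬q ∨ ¬b)) → True)) = False.
  k = False: this becomes ¬((False → q)) = False.
So the whole conjunction is unsatisfiable.

The formula is unsatisfiable.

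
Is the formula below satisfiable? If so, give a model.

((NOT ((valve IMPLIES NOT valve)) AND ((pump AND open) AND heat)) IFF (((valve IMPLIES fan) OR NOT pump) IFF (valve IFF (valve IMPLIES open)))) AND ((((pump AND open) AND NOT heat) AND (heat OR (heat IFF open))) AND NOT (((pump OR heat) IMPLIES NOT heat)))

Case heat = True: the conjunct NOT heat is False.
Case heat = False: the conjunct NOT (((pump OR heat) IMPLIES NOT heat)) becomes NOT ((pump IMPLIES True)) = False.
Both cases fail — unsatisfiable.

Unsatisfiable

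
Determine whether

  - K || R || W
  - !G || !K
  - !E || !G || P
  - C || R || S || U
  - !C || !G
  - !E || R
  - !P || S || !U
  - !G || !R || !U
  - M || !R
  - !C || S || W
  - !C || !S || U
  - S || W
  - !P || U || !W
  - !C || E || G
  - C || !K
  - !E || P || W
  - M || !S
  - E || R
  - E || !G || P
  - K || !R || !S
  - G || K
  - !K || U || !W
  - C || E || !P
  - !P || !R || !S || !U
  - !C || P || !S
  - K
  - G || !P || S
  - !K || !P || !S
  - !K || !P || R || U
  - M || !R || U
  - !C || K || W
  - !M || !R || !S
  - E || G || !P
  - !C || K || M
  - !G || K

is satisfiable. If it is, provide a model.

Unit clause (K) forces K = True.
In (!G || !K) only !G is left, so G = False.
In (C || !K) only C is left, so C = True.
In (!C || E || G) only E is left, so E = True.
In (!E || R) only R is left, so R = True.
In (M || !R) only M is left, so M = True.
In (!M || !R || !S) only !S is left, so S = False.
In (!C || S || W) only W is left, so W = True.
In (!K || U || !W) only U is left, so U = True.
In (G || !P || S) only !P is left, so P = False.
All clauses satisfied.

K = True, E = True, C = True, S = False, P = False, R = True, U = True, W = True, M = True, G = False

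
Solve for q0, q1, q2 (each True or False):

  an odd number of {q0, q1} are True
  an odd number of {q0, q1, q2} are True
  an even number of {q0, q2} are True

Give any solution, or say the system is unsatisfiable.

q0: False, q1: True, q2: False

{q0, q1}: 1 true → odd ✓
{q0, q1, q2}: 1 true → odd ✓
{q0, q2}: 0 true → even ✓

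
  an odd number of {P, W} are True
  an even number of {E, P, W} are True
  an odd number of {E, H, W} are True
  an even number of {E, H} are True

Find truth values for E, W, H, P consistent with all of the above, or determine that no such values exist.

E = True, W = True, H = True, P = False

{P, W}: 1 true → odd ✓
{E, P, W}: 2 true → even ✓
{E, H, W}: 3 true → odd ✓
{E, H}: 2 true → even ✓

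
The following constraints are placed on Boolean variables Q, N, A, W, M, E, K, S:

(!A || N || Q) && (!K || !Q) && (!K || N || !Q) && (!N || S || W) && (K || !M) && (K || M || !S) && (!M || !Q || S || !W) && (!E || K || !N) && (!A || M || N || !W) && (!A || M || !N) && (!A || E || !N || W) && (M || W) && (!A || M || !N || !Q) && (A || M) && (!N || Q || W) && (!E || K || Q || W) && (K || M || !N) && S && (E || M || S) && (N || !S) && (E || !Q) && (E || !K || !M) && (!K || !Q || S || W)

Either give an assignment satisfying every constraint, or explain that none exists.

Unit clause (S) forces S = True.
In (N || !S) only N is left, so N = True.
Try Q = True:
  (!K || !Q) forces K = False.
  (K || !M) forces M = False.
  clause (K || M || !S) is falsified — backtrack.
So Q = False.
  then (!N || Q || W) forces W = True.
Set A = True.
  then (!A || M || !N) forces M = True.
  then (K || !M) forces K = True.
  then (E || !K || !M) forces E = True.
All clauses satisfied.

Q=F, N=T, A=T, W=T, M=T, E=T, K=T, S=T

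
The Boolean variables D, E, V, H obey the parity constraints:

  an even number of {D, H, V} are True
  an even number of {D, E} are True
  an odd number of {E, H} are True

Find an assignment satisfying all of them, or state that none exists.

D = False; E = False; V = True; H = True

{D, H, V}: 2 true → even ✓
{D, E}: 0 true → even ✓
{E, H}: 1 true → odd ✓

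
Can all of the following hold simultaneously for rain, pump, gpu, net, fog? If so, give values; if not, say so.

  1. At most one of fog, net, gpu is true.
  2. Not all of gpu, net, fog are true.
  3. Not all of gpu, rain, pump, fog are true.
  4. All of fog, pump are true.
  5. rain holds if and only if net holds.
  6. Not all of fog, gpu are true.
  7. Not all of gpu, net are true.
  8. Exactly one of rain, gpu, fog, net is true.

rain = False, pump = True, gpu = False, net = False, fog = True

  (1) {fog, net, gpu}: 1 true — at most one ✓
  (2) {gpu, net, fog}: 1/3 true — not all ✓
  (3) {gpu, rain, pump, fog}: 2/4 true — not all ✓
  (4) {fog, pump}: all 2 true ✓
  (5) rain=F, net=F — same ✓
  (6) {fog, gpu}: 1/2 true — not all ✓
  (7) {gpu, net}: 0/2 true — not all ✓
  (8) {rain, gpu, fog, net}: 1 true — exactly one ✓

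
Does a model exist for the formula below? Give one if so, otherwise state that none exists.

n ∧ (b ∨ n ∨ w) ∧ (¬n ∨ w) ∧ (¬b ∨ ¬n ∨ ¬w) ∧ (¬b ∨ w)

n = True; b = False; w = True

Unit clause (n) forces n = True.
In (¬n ∨ w) only w is left, so w = True.
In (¬b ∨ ¬n ∨ ¬w) only ¬b is left, so b = False.
All clauses satisfied.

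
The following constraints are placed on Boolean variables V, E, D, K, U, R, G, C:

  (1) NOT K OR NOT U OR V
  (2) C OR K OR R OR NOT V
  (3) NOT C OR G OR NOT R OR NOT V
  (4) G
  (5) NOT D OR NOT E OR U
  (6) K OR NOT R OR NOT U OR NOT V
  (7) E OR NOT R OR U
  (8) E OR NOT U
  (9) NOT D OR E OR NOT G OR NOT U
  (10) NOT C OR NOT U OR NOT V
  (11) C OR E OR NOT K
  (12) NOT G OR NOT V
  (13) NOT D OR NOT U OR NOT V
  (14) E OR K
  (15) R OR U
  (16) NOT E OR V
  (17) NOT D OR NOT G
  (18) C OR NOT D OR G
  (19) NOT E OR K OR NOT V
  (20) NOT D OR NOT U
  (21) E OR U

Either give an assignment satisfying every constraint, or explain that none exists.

Unsatisfiable — no assignment works.

Case G = True:
  (NOT G OR NOT V) forces V = False.
  (NOT E OR V) forces E = False.
  (E OR NOT U) forces U = False.
  Clause (E OR U) is falsified — contradiction.
Case G = False:
  Clause (G) is falsified — contradiction.
Both cases fail, so the formula is unsatisfiable.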